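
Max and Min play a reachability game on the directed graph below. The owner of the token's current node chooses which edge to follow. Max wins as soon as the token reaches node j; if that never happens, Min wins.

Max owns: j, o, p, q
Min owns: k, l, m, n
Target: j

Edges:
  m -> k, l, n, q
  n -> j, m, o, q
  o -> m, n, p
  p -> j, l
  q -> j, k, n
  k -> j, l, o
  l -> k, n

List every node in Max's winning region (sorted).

j, o, p, q

A0 = {j}
A1: add {p, q} — p (Max) has p→j; q (Max) has q→j.
A2: add {o} — o (Max) has o→p.
A3 = A2; e.g. k (Min) can still go to l. Fixed point.
Max's winning region = {j, o, p, q}.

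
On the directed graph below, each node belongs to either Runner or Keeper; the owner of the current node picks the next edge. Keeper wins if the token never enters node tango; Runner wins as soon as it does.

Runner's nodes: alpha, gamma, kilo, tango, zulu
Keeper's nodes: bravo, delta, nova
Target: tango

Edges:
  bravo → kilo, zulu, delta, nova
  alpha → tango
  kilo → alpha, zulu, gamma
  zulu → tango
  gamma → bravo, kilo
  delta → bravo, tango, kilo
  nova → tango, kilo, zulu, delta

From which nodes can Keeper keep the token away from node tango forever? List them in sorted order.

A0 = {tango}
A1: add {alpha, zulu} — alpha (Runner) has alpha→tango; zulu (Runner) has zulu→tango.
A2: add {kilo} — kilo (Runner) has kilo→alpha.
A3: add {gamma} — gamma (Runner) has gamma→kilo.
A4 = A3; e.g. bravo (Keeper) can still go to delta. Fixed point.
Runner's attractor = {alpha, gamma, kilo, tango, zulu}; Keeper avoids the target exactly from the complement.

bravo, delta, nova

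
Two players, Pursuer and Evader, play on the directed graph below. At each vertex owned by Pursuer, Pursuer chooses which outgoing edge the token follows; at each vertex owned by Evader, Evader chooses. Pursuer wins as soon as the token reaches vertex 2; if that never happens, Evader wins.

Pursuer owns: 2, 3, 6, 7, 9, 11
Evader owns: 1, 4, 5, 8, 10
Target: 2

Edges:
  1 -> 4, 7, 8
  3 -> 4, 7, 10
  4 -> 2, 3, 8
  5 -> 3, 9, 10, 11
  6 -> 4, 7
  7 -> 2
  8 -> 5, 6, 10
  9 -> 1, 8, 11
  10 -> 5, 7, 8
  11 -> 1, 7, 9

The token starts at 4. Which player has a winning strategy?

Evader

A0 = {2}
A1: add {7} — 7 (Pursuer) has 7→2.
A2: add {3, 6, 11} — 3 (Pursuer) has 3→7; 6 (Pursuer) has 6→7; 11 (Pursuer) has 11→7.
A3: add {9} — 9 (Pursuer) has 9→11.
A4 = A3; e.g. 1 (Evader) can still go to 4. Fixed point.
4 never enters the attractor, so Evader can avoid the target forever.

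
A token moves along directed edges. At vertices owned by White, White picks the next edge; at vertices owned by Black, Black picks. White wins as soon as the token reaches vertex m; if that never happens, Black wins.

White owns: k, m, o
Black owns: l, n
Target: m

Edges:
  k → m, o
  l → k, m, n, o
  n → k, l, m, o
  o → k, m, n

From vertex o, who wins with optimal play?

A0 = {m}
A1: add {k, o} — k (White) has k→m; o (White) has o→m.
A2 = A1; e.g. l (Black) can still go to n. Fixed point.
o ∈ A1, so White can force the target.

White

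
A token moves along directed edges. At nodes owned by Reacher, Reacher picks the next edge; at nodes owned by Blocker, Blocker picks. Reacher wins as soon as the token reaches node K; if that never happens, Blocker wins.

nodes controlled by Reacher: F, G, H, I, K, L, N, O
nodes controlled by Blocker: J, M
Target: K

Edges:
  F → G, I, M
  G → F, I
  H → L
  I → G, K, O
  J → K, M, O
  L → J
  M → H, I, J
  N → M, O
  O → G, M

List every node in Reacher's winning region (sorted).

A0 = {K}
A1: add {I} — I (Reacher) has I→K.
A2: add {F, G} — F (Reacher) has F→I; G (Reacher) has G→I.
A3: add {O} — O (Reacher) has O→G.
A4: add {N} — N (Reacher) has N→O.
A5 = A4; e.g. H (Reacher) has no edge into A4. Fixed point.
Reacher's winning region = {F, G, I, K, N, O}.

F, G, I, K, N, O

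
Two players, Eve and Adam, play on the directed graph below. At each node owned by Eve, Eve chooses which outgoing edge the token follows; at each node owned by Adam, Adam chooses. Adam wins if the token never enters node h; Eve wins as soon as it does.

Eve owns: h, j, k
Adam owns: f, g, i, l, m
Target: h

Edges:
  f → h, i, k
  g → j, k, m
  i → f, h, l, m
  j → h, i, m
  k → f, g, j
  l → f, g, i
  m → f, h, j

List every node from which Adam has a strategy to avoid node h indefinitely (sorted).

A0 = {h}
A1: add {j} — j (Eve) has j→h.
A2: add {k} — k (Eve) has k→j.
A3 = A2; e.g. f (Adam) can still go to i. Fixed point.
Eve's attractor = {h, j, k}; Adam avoids the target exactly from the complement.

f, g, i, l, m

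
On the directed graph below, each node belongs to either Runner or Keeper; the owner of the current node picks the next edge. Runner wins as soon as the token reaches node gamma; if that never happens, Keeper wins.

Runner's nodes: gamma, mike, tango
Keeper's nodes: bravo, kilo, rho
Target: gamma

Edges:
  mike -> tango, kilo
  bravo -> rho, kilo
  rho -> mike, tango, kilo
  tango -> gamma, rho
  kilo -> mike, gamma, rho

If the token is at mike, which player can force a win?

A0 = {gamma}
A1: add {tango} — tango (Runner) has tango→gamma.
A2: add {mike} — mike (Runner) has mike→tango.
A3 = A2; e.g. bravo (Keeper) can still go to rho. Fixed point.
mike ∈ A2, so Runner can force the target.

Runner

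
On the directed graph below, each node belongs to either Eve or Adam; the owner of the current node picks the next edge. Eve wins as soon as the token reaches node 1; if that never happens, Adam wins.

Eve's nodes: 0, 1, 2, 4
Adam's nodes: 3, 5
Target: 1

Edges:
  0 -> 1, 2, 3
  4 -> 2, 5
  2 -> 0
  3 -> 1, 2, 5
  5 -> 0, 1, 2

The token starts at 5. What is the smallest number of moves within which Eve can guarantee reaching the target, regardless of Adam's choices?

3

A0 = {1}
A1: add {0} — 0 (Eve) has 0→1.
A2: add {2} — 2 (Eve) has 2→0.
A3: add {4, 5} — 4 (Eve) has 4→2; 5 (Adam): all of {0, 1, 2} already in.
5 enters the attractor at level 3, so Eve can force the target in 3 moves from there.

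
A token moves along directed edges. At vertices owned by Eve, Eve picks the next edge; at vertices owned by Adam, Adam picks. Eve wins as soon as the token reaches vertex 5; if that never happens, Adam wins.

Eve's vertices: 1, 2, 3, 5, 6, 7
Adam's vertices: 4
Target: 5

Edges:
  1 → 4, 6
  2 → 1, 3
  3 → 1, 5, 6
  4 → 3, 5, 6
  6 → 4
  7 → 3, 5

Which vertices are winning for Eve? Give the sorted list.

2, 3, 5, 7

A0 = {5}
A1: add {3, 7} — 3 (Eve) has 3→5; 7 (Eve) has 7→5.
A2: add {2} — 2 (Eve) has 2→3.
A3 = A2; e.g. 1 (Eve) has no edge into A2. Fixed point.
Eve's winning region = {2, 3, 5, 7}.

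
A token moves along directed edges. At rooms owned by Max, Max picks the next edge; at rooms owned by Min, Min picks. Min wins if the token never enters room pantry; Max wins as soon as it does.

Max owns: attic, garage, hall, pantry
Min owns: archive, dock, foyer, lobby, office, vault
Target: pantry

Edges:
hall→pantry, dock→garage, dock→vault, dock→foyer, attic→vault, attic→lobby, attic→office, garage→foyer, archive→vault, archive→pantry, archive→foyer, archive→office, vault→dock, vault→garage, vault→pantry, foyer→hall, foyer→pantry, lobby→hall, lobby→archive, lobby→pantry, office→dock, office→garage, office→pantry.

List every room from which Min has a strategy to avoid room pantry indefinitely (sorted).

A0 = {pantry}
A1: add {hall} — hall (Max) has hall→pantry.
A2: add {foyer} — foyer (Min): all of {hall, pantry} already in.
A3: add {garage} — garage (Max) has garage→foyer.
A4 = A3; e.g. dock (Min) can still go to vault. Fixed point.
Max's attractor = {foyer, garage, hall, pantry}; Min avoids the target exactly from the complement.

archive, attic, dock, lobby, office, vault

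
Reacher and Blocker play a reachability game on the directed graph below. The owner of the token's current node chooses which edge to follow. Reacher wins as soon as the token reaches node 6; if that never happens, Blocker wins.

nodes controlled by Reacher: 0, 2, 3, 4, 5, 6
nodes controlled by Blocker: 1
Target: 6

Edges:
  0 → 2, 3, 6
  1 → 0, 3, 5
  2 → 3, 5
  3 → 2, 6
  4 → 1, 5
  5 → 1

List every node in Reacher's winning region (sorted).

A0 = {6}
A1: add {0, 3} — 0 (Reacher) has 0→6; 3 (Reacher) has 3→6.
A2: add {2} — 2 (Reacher) has 2→3.
A3 = A2; e.g. 1 (Blocker) can still go to 5. Fixed point.
Reacher's winning region = {0, 2, 3, 6}.

0, 2, 3, 6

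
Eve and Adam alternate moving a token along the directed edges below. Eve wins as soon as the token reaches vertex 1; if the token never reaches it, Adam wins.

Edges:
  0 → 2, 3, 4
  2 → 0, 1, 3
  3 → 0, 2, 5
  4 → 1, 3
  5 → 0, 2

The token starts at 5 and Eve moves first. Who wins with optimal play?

Adam

Track states (vertex, player-to-move).
A0 = {(1,Eve), (1,Adam)}
A1: add {(2,Eve), (4,Eve)}.
A2 = A1; e.g. (0,Eve) stays out. (5,Eve) never enters ⇒ Adam avoids the target.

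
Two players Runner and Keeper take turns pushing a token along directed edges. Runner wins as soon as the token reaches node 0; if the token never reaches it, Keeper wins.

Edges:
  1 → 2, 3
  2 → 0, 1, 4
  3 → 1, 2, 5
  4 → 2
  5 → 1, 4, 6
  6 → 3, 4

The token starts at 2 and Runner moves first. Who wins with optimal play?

Runner

Track states (vertex, player-to-move).
A0 = {(0,Runner), (0,Keeper)}
A1: add {(2,Runner)}.
(2,Runner) ∈ A1 ⇒ Runner forces the target.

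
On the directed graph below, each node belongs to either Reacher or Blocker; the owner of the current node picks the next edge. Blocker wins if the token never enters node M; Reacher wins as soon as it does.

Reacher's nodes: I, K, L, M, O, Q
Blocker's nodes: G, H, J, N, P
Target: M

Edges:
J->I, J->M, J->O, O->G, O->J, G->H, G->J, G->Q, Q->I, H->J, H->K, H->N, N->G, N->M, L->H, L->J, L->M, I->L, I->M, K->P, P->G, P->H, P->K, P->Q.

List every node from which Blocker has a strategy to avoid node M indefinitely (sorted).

A0 = {M}
A1: add {I, L} — I (Reacher) has I→M; L (Reacher) has L→M.
A2: add {Q} — Q (Reacher) has Q→I.
A3 = A2; e.g. G (Blocker) can still go to H. Fixed point.
Reacher's attractor = {I, L, M, Q}; Blocker avoids the target exactly from the complement.

G, H, J, K, N, O, P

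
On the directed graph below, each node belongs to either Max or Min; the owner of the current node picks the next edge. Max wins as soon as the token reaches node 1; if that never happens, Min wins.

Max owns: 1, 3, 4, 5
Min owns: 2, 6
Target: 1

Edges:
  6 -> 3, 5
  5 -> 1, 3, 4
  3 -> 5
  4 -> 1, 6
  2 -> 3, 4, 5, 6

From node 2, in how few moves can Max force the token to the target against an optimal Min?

4

A0 = {1}
A1: add {4, 5} — 4 (Max) has 4→1; 5 (Max) has 5→1.
A2: add {3} — 3 (Max) has 3→5.
A3: add {6} — 6 (Min): all of {3, 5} already in.
A4: add {2} — 2 (Min): all of {3, 4, 5, 6} already in.
A4 = all vertices. Fixed point.
2 enters the attractor at level 4, so Max can force the target in 4 moves from there.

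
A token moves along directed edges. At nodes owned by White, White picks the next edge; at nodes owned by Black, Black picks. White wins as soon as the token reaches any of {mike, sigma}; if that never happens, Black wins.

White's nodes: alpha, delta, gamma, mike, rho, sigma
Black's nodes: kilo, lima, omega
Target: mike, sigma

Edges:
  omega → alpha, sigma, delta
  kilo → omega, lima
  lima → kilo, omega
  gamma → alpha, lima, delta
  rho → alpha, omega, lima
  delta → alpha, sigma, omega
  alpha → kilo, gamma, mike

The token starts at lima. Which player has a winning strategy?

Black

A0 = {mike, sigma}
A1: add {alpha, delta} — alpha (White) has alpha→mike; delta (White) has delta→sigma.
A2: add {gamma, omega, rho} — rho (White) has rho→alpha; gamma (White) has gamma→alpha; omega (Black): all of {alpha, sigma, delta} already in.
A3 = A2; e.g. kilo (Black) can still go to lima. Fixed point.
lima never enters the attractor, so Black can avoid the target forever.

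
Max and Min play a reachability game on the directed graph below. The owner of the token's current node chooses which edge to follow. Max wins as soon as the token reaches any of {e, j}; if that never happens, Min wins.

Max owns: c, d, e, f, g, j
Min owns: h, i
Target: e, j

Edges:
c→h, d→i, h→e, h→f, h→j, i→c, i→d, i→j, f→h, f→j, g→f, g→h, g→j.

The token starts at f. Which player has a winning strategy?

Max

A0 = {e, j}
A1: add {f, g} — f (Max) has f→j; g (Max) has g→j.
f ∈ A1, so Max can force the target.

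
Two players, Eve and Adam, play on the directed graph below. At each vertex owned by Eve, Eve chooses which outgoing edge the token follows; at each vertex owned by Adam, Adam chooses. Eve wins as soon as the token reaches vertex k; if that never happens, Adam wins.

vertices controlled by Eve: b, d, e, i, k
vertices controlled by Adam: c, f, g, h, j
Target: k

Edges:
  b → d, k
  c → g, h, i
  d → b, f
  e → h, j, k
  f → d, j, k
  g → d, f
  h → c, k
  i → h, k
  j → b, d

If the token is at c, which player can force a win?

A0 = {k}
A1: add {b, e, i} — b (Eve) has b→k; e (Eve) has e→k; i (Eve) has i→k.
A2: add {d} — d (Eve) has d→b.
A3: add {j} — j (Adam): all of {b, d} already in.
A4: add {f} — f (Adam): all of {d, j, k} already in.
A5: add {g} — g (Adam): all of {d, f} already in.
A6 = A5; e.g. c (Adam) can still go to h. Fixed point.
c never enters the attractor, so Adam can avoid the target forever.

Adam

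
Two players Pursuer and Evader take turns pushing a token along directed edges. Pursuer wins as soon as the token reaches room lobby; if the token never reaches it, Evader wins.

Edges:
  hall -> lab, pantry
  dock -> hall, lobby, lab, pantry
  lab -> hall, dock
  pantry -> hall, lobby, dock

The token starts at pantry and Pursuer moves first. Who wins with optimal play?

Pursuer

Track states (vertex, player-to-move).
A0 = {(lobby,Pursuer), (lobby,Evader)}
A1: add {(dock,Pursuer), (pantry,Pursuer)}.
(pantry,Pursuer) ∈ A1 ⇒ Pursuer forces the target.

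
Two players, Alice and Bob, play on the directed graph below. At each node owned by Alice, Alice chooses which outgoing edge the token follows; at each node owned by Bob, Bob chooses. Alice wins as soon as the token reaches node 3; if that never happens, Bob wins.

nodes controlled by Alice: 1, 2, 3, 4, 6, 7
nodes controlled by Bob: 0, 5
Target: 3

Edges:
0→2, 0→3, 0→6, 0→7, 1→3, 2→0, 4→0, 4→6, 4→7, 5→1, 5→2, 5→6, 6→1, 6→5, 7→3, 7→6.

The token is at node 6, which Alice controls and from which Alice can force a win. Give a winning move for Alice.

1

A0 = {3}
A1: add {1, 7} — 1 (Alice) has 1→3; 7 (Alice) has 7→3.
A2: add {4, 6} — 4 (Alice) has 4→7; 6 (Alice) has 6→1.
A3 = A2; e.g. 0 (Bob) can still go to 2. Fixed point.
From 6, successor 1 is in the attractor (rank 1); the other successor 5 is not.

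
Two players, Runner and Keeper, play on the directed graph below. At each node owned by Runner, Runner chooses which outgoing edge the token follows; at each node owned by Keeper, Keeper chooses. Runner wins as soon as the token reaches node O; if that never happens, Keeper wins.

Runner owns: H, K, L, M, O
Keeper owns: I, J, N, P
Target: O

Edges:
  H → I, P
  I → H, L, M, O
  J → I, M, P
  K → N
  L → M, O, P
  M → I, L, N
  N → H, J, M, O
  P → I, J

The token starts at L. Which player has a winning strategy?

Runner

A0 = {O}
A1: add {L} — L (Runner) has L→O.
L ∈ A1, so Runner can force the target.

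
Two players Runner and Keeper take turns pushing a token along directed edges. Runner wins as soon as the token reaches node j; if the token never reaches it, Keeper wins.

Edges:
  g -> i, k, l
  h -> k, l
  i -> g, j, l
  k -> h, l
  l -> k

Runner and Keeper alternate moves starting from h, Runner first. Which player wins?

Track states (vertex, player-to-move).
A0 = {(j,Runner), (j,Keeper)}
A1: add {(i,Runner)}.
A2 = A1; e.g. (g,Runner) stays out. (h,Runner) never enters ⇒ Keeper avoids the target.

Keeper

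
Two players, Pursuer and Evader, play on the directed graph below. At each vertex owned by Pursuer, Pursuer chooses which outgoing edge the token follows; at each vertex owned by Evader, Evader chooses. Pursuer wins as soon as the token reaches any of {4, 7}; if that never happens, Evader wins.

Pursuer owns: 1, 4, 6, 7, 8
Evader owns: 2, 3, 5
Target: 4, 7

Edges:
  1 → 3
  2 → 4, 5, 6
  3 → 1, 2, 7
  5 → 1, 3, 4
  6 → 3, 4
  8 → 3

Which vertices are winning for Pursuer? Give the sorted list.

4, 6, 7

A0 = {4, 7}
A1: add {6} — 6 (Pursuer) has 6→4.
A2 = A1; e.g. 1 (Pursuer) has no edge into A1. Fixed point.
Pursuer's winning region = {4, 6, 7}.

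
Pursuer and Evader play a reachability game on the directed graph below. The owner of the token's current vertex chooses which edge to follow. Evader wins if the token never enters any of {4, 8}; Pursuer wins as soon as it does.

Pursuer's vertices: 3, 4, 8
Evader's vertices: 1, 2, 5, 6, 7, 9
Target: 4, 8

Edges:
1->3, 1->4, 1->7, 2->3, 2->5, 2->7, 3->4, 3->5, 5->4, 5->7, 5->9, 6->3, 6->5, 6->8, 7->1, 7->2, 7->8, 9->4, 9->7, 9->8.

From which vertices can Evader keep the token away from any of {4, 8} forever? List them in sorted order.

1, 2, 5, 6, 7, 9

A0 = {4, 8}
A1: add {3} — 3 (Pursuer) has 3→4.
A2 = A1; e.g. 1 (Evader) can still go to 7. Fixed point.
Pursuer's attractor = {3, 4, 8}; Evader avoids the target exactly from the complement.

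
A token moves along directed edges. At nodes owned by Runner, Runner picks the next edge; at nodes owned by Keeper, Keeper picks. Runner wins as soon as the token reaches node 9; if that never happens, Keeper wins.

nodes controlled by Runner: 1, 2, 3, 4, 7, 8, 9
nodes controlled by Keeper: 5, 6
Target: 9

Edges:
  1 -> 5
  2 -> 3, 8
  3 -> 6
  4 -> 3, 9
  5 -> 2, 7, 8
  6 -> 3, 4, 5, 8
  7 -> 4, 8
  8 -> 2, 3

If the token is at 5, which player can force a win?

Keeper

A0 = {9}
A1: add {4} — 4 (Runner) has 4→9.
A2: add {7} — 7 (Runner) has 7→4.
A3 = A2; e.g. 1 (Runner) has no edge into A2. Fixed point.
5 never enters the attractor, so Keeper can avoid the target forever.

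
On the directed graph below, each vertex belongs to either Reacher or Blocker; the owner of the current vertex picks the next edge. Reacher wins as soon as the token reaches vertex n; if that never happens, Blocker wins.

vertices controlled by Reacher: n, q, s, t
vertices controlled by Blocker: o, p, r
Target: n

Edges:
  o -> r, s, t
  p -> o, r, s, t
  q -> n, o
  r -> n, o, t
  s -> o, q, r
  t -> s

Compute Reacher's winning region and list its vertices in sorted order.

A0 = {n}
A1: add {q} — q (Reacher) has q→n.
A2: add {s} — s (Reacher) has s→q.
A3: add {t} — t (Reacher) has t→s.
A4 = A3; e.g. o (Blocker) can still go to r. Fixed point.
Reacher's winning region = {n, q, s, t}.

n, q, s, t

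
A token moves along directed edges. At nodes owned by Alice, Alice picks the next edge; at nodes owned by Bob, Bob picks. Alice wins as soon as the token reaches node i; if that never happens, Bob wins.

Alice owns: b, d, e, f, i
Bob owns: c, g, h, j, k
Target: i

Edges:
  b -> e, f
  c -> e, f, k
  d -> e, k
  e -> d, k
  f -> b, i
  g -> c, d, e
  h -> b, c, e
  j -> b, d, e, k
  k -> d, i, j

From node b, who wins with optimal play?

A0 = {i}
A1: add {f} — f (Alice) has f→i.
A2: add {b} — b (Alice) has b→f.
A3 = A2; e.g. c (Bob) can still go to e. Fixed point.
b ∈ A2, so Alice can force the target.

Alice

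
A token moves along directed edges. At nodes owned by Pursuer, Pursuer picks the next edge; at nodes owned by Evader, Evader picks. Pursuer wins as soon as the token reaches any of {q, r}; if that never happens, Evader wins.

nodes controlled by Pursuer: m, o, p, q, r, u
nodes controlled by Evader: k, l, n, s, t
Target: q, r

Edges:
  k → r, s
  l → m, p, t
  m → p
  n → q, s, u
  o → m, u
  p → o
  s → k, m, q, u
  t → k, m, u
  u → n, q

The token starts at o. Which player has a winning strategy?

A0 = {q, r}
A1: add {u} — u (Pursuer) has u→q.
A2: add {o} — o (Pursuer) has o→u.
o ∈ A2, so Pursuer can force the target.

Pursuer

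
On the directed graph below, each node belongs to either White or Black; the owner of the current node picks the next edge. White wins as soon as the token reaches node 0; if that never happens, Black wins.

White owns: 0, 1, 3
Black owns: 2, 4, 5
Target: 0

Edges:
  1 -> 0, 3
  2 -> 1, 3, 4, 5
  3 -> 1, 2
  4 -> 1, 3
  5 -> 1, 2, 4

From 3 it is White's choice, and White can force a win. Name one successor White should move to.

A0 = {0}
A1: add {1} — 1 (White) has 1→0.
A2: add {3} — 3 (White) has 3→1.
A3: add {4} — 4 (Black): all of {1, 3} already in.
A4 = A3; e.g. 2 (Black) can still go to 5. Fixed point.
From 3, successor 1 is in the attractor (rank 1); the other successor 2 is not.

1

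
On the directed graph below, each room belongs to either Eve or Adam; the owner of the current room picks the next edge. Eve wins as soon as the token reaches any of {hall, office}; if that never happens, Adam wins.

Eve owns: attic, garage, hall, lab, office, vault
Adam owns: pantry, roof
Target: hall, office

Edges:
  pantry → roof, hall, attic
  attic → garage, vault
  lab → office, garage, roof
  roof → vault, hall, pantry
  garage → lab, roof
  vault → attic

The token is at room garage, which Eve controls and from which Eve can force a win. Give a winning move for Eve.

A0 = {hall, office}
A1: add {lab} — lab (Eve) has lab→office.
A2: add {garage} — garage (Eve) has garage→lab.
A3: add {attic} — attic (Eve) has attic→garage.
A4: add {vault} — vault (Eve) has vault→attic.
A5 = A4; e.g. roof (Adam) can still go to pantry. Fixed point.
From garage, successor lab is in the attractor (rank 1); the other successor roof is not.

lab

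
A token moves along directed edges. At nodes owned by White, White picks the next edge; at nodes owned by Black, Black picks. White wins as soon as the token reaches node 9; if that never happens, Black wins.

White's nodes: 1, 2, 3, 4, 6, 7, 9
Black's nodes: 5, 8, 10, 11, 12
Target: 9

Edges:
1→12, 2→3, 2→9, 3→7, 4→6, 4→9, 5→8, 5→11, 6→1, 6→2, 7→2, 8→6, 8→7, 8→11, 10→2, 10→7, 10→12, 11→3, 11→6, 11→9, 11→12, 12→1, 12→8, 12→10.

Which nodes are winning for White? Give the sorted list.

2, 3, 4, 6, 7, 9

A0 = {9}
A1: add {2, 4} — 2 (White) has 2→9; 4 (White) has 4→9.
A2: add {6, 7} — 6 (White) has 6→2; 7 (White) has 7→2.
A3: add {3} — 3 (White) has 3→7.
A4 = A3; e.g. 1 (White) has no edge into A3. Fixed point.
White's winning region = {2, 3, 4, 6, 7, 9}.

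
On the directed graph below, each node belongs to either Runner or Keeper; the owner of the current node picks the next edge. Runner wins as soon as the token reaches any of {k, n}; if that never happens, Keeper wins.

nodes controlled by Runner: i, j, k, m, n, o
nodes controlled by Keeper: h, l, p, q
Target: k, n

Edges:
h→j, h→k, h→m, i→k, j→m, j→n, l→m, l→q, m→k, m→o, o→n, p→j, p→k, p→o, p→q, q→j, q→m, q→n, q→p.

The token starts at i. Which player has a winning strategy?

A0 = {k, n}
A1: add {i, j, m, o} — i (Runner) has i→k; j (Runner) has j→n; m (Runner) has m→k; o (Runner) has o→n.
i ∈ A1, so Runner can force the target.

Runner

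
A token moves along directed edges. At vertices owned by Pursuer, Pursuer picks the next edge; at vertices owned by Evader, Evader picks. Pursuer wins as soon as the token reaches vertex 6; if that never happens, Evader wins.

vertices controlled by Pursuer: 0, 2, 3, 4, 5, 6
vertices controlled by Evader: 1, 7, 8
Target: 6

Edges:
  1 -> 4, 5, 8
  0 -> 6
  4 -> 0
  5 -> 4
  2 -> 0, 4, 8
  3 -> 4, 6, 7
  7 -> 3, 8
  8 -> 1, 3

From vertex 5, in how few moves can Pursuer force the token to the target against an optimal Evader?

A0 = {6}
A1: add {0, 3} — 0 (Pursuer) has 0→6; 3 (Pursuer) has 3→6.
A2: add {2, 4} — 2 (Pursuer) has 2→0; 4 (Pursuer) has 4→0.
A3: add {5} — 5 (Pursuer) has 5→4.
A4 = A3; e.g. 1 (Evader) can still go to 8. Fixed point.
5 enters the attractor at level 3, so Pursuer can force the target in 3 moves from there.

3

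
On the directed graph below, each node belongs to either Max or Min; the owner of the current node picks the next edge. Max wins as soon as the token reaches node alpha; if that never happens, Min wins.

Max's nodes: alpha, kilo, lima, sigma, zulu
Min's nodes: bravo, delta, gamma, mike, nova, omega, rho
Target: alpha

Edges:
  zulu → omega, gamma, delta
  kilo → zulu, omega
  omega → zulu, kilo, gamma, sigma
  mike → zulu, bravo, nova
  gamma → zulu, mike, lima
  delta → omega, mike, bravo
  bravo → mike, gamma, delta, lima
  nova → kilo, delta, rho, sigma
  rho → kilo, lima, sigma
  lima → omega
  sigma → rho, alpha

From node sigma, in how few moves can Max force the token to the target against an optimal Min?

A0 = {alpha}
A1: add {sigma} — sigma (Max) has sigma→alpha.
A2 = A1; e.g. zulu (Max) has no edge into A1. Fixed point.
sigma enters the attractor at level 1, so Max can force the target in 1 move from there.

1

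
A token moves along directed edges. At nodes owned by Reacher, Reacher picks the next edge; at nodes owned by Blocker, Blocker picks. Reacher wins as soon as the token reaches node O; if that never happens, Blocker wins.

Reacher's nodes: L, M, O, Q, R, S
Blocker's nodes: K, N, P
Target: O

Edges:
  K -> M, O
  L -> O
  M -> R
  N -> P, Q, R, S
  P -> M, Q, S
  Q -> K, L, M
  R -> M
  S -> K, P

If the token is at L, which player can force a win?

Reacher

A0 = {O}
A1: add {L} — L (Reacher) has L→O.
L ∈ A1, so Reacher can force the target.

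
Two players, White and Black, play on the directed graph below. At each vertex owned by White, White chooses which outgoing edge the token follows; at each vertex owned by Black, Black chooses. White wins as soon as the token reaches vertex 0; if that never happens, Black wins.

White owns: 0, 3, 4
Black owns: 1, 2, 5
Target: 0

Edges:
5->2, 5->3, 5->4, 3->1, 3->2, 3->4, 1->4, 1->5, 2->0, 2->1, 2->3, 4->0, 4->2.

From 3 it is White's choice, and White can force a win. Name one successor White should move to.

A0 = {0}
A1: add {4} — 4 (White) has 4→0.
A2: add {3} — 3 (White) has 3→4.
A3 = A2; e.g. 1 (Black) can still go to 5. Fixed point.
From 3, successor 4 is in the attractor (rank 1); the other successors 1, 2 are not.

4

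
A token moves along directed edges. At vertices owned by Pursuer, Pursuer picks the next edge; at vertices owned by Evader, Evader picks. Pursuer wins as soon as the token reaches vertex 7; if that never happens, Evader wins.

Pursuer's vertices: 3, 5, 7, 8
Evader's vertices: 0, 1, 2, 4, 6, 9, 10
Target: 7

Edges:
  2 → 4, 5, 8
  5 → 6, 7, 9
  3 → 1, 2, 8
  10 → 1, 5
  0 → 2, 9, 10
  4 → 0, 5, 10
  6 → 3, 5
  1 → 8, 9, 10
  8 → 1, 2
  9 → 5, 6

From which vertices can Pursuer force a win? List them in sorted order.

A0 = {7}
A1: add {5} — 5 (Pursuer) has 5→7.
A2 = A1; e.g. 0 (Evader) can still go to 2. Fixed point.
Pursuer's winning region = {5, 7}.

5, 7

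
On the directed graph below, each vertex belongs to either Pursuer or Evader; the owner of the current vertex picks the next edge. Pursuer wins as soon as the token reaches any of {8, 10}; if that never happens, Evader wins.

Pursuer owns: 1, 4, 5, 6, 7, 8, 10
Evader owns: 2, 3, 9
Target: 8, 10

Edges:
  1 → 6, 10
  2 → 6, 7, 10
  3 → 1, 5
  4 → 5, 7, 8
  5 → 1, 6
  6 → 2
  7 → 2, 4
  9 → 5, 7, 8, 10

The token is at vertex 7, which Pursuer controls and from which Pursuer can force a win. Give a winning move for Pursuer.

A0 = {8, 10}
A1: add {1, 4} — 1 (Pursuer) has 1→10; 4 (Pursuer) has 4→8.
A2: add {5, 7} — 5 (Pursuer) has 5→1; 7 (Pursuer) has 7→4.
A3: add {3, 9} — 3 (Evader): all of {1, 5} already in; 9 (Evader): all of {5, 7, 8, 10} already in.
A4 = A3; e.g. 2 (Evader) can still go to 6. Fixed point.
From 7, successor 4 is in the attractor (rank 1); the other successor 2 is not.

4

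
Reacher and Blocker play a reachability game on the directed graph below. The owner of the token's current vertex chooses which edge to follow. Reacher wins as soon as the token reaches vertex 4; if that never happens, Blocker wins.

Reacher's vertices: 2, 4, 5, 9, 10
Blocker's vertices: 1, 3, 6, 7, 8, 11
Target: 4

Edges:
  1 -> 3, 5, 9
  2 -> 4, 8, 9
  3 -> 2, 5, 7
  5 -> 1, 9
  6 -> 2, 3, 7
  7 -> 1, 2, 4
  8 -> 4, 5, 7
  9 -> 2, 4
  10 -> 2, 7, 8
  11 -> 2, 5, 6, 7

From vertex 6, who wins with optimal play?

A0 = {4}
A1: add {2, 9} — 2 (Reacher) has 2→4; 9 (Reacher) has 9→4.
A2: add {5, 10} — 5 (Reacher) has 5→9; 10 (Reacher) has 10→2.
A3 = A2; e.g. 1 (Blocker) can still go to 3. Fixed point.
6 never enters the attractor, so Blocker can avoid the target forever.

Blocker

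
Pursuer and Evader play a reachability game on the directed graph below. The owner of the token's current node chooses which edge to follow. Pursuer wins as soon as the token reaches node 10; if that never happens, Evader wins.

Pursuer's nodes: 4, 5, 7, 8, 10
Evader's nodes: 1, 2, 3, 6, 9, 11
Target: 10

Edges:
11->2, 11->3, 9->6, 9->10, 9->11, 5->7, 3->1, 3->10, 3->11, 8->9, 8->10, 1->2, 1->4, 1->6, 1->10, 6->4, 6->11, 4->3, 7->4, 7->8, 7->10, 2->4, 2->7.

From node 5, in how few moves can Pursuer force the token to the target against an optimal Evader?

2

A0 = {10}
A1: add {7, 8} — 7 (Pursuer) has 7→10; 8 (Pursuer) has 8→10.
A2: add {5} — 5 (Pursuer) has 5→7.
A3 = A2; e.g. 1 (Evader) can still go to 2. Fixed point.
5 enters the attractor at level 2, so Pursuer can force the target in 2 moves from there.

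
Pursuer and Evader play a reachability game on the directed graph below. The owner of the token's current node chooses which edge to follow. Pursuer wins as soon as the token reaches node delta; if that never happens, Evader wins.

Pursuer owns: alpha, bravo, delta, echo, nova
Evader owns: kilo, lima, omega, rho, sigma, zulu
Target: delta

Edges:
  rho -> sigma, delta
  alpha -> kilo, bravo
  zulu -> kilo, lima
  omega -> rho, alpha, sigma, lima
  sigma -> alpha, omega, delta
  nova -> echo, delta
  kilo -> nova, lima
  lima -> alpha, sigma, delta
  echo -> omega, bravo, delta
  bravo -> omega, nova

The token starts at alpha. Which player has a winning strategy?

Pursuer

A0 = {delta}
A1: add {echo, nova} — nova (Pursuer) has nova→delta; echo (Pursuer) has echo→delta.
A2: add {bravo} — bravo (Pursuer) has bravo→nova.
A3: add {alpha} — alpha (Pursuer) has alpha→bravo.
A4 = A3; e.g. rho (Evader) can still go to sigma. Fixed point.
alpha ∈ A3, so Pursuer can force the target.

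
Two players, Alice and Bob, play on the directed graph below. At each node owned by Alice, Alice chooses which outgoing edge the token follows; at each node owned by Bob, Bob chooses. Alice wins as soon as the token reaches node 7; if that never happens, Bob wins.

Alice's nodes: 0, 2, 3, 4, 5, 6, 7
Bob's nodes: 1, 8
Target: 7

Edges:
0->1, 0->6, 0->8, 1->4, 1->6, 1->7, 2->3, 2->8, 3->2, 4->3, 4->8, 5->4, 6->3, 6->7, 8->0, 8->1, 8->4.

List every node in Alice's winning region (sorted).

0, 6, 7

A0 = {7}
A1: add {6} — 6 (Alice) has 6→7.
A2: add {0} — 0 (Alice) has 0→6.
A3 = A2; e.g. 1 (Bob) can still go to 4. Fixed point.
Alice's winning region = {0, 6, 7}.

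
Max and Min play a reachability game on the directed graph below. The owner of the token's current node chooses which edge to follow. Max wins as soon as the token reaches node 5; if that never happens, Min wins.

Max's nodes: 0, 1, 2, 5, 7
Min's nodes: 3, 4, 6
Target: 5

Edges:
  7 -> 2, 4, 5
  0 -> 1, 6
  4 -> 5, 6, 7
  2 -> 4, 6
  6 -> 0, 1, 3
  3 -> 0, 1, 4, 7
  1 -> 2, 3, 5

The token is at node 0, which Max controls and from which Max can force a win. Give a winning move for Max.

A0 = {5}
A1: add {1, 7} — 1 (Max) has 1→5; 7 (Max) has 7→5.
A2: add {0} — 0 (Max) has 0→1.
A3 = A2; e.g. 2 (Max) has no edge into A2. Fixed point.
From 0, successor 1 is in the attractor (rank 1); the other successor 6 is not.

1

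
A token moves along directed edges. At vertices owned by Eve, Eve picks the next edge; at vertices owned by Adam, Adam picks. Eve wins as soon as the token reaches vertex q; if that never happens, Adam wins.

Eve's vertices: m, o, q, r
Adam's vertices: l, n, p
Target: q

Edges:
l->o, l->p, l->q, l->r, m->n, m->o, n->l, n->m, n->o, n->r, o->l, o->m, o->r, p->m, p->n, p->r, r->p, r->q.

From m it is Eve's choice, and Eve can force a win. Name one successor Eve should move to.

o

A0 = {q}
A1: add {r} — r (Eve) has r→q.
A2: add {o} — o (Eve) has o→r.
A3: add {m} — m (Eve) has m→o.
A4 = A3; e.g. l (Adam) can still go to p. Fixed point.
From m, successor o is in the attractor (rank 2); the other successor n is not.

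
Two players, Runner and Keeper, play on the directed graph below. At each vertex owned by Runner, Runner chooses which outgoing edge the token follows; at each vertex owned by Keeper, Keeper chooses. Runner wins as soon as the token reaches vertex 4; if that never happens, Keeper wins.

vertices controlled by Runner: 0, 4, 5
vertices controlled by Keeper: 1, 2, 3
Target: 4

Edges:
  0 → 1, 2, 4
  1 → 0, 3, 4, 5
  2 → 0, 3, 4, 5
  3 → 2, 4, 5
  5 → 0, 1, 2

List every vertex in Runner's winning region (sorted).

A0 = {4}
A1: add {0} — 0 (Runner) has 0→4.
A2: add {5} — 5 (Runner) has 5→0.
A3 = A2; e.g. 1 (Keeper) can still go to 3. Fixed point.
Runner's winning region = {0, 4, 5}.

0, 4, 5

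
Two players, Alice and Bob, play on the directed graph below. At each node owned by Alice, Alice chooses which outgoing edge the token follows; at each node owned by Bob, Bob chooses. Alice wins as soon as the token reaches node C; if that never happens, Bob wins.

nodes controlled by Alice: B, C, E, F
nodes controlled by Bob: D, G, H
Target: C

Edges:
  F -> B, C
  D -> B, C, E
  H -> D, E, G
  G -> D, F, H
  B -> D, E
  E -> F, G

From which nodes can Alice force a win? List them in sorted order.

B, C, D, E, F

A0 = {C}
A1: add {F} — F (Alice) has F→C.
A2: add {E} — E (Alice) has E→F.
A3: add {B} — B (Alice) has B→E.
A4: add {D} — D (Bob): all of {B, C, E} already in.
A5 = A4; e.g. G (Bob) can still go to H. Fixed point.
Alice's winning region = {B, C, D, E, F}.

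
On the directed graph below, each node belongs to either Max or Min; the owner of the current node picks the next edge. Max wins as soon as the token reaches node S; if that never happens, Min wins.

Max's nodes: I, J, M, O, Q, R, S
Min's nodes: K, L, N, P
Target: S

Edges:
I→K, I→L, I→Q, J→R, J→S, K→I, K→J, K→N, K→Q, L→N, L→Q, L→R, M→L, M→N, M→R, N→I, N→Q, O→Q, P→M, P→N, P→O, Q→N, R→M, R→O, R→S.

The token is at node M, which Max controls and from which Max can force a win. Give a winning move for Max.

R

A0 = {S}
A1: add {J, R} — J (Max) has J→S; R (Max) has R→S.
A2: add {M} — M (Max) has M→R.
A3 = A2; e.g. I (Max) has no edge into A2. Fixed point.
From M, successor R is in the attractor (rank 1); the other successors L, N are not.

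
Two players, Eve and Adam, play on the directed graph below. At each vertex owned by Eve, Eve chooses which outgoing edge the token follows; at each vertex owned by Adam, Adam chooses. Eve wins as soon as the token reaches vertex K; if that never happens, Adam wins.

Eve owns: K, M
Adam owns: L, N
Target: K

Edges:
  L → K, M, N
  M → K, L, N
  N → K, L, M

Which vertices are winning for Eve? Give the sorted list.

A0 = {K}
A1: add {M} — M (Eve) has M→K.
A2 = A1; e.g. L (Adam) can still go to N. Fixed point.
Eve's winning region = {K, M}.

K, M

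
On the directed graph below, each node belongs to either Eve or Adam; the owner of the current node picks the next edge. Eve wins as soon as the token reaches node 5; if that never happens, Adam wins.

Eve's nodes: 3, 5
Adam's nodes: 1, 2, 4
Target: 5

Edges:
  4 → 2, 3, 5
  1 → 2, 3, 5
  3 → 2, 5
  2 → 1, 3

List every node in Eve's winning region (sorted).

A0 = {5}
A1: add {3} — 3 (Eve) has 3→5.
A2 = A1; e.g. 1 (Adam) can still go to 2. Fixed point.
Eve's winning region = {3, 5}.

3, 5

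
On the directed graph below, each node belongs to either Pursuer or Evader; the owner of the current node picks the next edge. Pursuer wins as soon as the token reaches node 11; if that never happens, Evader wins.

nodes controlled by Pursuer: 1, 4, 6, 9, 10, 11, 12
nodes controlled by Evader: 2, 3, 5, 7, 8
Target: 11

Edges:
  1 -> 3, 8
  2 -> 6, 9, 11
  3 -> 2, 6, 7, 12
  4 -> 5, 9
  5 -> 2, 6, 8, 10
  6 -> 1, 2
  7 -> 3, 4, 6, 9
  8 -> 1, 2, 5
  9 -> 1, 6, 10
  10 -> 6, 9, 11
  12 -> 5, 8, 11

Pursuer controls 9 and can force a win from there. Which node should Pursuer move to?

A0 = {11}
A1: add {10, 12} — 10 (Pursuer) has 10→11; 12 (Pursuer) has 12→11.
A2: add {9} — 9 (Pursuer) has 9→10.
A3: add {4} — 4 (Pursuer) has 4→9.
A4 = A3; e.g. 1 (Pursuer) has no edge into A3. Fixed point.
From 9, successor 10 is in the attractor (rank 1); the other successors 1, 6 are not.

10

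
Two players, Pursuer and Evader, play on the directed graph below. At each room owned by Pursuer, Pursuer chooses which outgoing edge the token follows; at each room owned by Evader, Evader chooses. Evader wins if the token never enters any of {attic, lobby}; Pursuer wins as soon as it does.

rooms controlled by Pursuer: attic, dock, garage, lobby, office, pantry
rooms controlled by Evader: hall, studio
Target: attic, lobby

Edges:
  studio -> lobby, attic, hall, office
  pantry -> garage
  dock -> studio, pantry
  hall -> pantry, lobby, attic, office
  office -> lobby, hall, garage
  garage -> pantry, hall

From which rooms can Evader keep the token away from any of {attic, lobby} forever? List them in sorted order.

dock, garage, hall, pantry, studio

A0 = {attic, lobby}
A1: add {office} — office (Pursuer) has office→lobby.
A2 = A1; e.g. studio (Evader) can still go to hall. Fixed point.
Pursuer's attractor = {attic, lobby, office}; Evader avoids the target exactly from the complement.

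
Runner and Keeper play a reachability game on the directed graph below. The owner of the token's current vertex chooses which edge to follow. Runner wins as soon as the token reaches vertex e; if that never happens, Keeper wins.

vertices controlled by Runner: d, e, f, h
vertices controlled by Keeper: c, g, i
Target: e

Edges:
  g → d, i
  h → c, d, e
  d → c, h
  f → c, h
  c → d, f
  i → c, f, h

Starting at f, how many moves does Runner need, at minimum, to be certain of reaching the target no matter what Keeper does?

A0 = {e}
A1: add {h} — h (Runner) has h→e.
A2: add {d, f} — d (Runner) has d→h; f (Runner) has f→h.
f enters the attractor at level 2, so Runner can force the target in 2 moves from there.

2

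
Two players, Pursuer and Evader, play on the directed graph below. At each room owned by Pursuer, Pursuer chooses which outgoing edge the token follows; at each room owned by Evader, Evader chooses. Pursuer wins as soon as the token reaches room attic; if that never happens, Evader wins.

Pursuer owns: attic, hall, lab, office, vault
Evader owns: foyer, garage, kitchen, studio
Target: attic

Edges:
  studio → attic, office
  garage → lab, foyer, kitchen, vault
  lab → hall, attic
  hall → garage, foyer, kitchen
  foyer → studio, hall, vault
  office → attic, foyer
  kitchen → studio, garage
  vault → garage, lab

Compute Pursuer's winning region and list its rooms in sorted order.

attic, lab, office, studio, vault

A0 = {attic}
A1: add {lab, office} — lab (Pursuer) has lab→attic; office (Pursuer) has office→attic.
A2: add {studio, vault} — studio (Evader): all of {attic, office} already in; vault (Pursuer) has vault→lab.
A3 = A2; e.g. garage (Evader) can still go to foyer. Fixed point.
Pursuer's winning region = {attic, lab, office, studio, vault}.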